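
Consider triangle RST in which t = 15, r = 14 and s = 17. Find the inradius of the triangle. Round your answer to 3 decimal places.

4.334

Semiperimeter p = (14 + 17 + 15)/2 = 23.
Heron's formula: area = √(23·9·6·8) ≈ 99.679.
Inradius = area/p = 99.679/23 ≈ 4.3339.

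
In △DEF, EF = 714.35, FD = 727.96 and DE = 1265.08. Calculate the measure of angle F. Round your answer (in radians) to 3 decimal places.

By the law of cosines, cos F = (EF² + FD² − DE²) / (2·EF·FD) ≈ -0.53864, so ∠F ≈ 2.1396 rad.

2.140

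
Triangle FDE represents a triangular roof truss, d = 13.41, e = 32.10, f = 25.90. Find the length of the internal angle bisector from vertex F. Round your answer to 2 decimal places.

17.06

By the law of cosines, cos F = (d² + e² − f²) / (2·d·e) ≈ 0.62657, so ∠F ≈ 51.20°.
The bisector from F has length 2·d·e·cos(∠F/2)/(d+e) ≈ 17.06.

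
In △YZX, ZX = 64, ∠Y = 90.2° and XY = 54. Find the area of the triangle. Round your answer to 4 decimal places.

Law of sines: sin Z = XY·sin Y/ZX ≈ 0.84374.
Since ZX ≥ XY, only the acute value applies: ∠Z ≈ 57.54°.
Then ∠X = 180° − ∠Y − ∠Z ≈ 32.26°.
Law of sines gives YZ = ZX·sin X/sin Y ≈ 34.163.
Area = ½·ZX·XY·sin X ≈ 922.4.

area ≈ 922.3994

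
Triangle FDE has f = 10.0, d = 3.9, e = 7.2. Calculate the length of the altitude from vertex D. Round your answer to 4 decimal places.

Semiperimeter s = (10 + 3.9 + 7.2)/2 = 10.55.
Heron's formula: area = √(10.55·0.55·6.65·3.35) ≈ 11.369.
The altitude from D has length 2·area/d ≈ 5.8305.

5.8305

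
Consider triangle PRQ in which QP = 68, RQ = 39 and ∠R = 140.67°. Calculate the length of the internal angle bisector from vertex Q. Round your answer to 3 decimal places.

48.959

Law of sines: sin P = RQ·sin R/QP ≈ 0.36349.
Since QP ≥ RQ, only the acute value applies: ∠P ≈ 21.31°.
Then ∠Q = 180° − ∠R − ∠P ≈ 18.02°.
Law of sines gives PR = QP·sin Q/sin R ≈ 33.182.
The bisector from Q has length 2·RQ·QP·cos(∠Q/2)/(RQ+QP) ≈ 48.959.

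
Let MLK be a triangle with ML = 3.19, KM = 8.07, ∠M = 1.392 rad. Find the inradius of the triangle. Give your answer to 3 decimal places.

r ≈ 1.306

By the law of cosines, LK² = KM² + ML² − 2·KM·ML·cos M = 66.144, so LK ≈ 8.1329.
Area = ½·KM·ML·sin M ≈ 12.666.
Semiperimeter s = (8.1329+8.07+3.19)/2 = 9.6965.
Inradius = area/s = 12.666/9.6965 ≈ 1.3063.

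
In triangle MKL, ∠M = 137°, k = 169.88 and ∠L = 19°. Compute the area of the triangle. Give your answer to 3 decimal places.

7877.102

The third angle is ∠K = 180° − ∠L − ∠M = 24.00°.
Law of sines: m = k·sin M/sin K ≈ 284.85.
Law of sines: l = k·sin L/sin K ≈ 135.98.
Area = ½·k·m·sin L ≈ 7877.1.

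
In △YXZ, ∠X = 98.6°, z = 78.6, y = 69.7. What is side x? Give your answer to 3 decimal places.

By the law of cosines, x² = z² + y² − 2·z·y·cos X = 12674, so x ≈ 112.58.

112.581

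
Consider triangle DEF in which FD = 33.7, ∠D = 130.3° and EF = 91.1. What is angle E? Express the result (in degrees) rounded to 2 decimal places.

∠E ≈ 16.39°

Law of sines: sin E = FD·sin D/EF ≈ 0.28213.
Since EF ≥ FD, only the acute value applies: ∠E ≈ 16.39°.
Then ∠F = 180° − ∠D − ∠E ≈ 33.31°.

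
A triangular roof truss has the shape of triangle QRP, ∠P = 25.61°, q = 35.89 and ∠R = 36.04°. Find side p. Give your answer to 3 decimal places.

The third angle is ∠Q = 180° − ∠R − ∠P = 118.35°.
Law of sines: p = q·sin P/sin Q ≈ 17.627.

17.627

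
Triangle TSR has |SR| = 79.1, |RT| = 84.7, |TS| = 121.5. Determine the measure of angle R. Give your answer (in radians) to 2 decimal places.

By the law of cosines, cos R = (|SR|² + |RT|² − |TS|²) / (2·|SR|·|RT|) ≈ -0.09936, so ∠R ≈ 1.6703 rad.

∠R ≈ 1.67 rad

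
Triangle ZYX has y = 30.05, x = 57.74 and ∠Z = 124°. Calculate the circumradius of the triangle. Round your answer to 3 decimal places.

By the law of cosines, z² = y² + x² − 2·y·x·cos Z = 6177.4, so z ≈ 78.596.
Area = ½·y·x·sin Z ≈ 719.23.
Circumradius = z/(2 sin Z) ≈ 47.402.

R ≈ 47.402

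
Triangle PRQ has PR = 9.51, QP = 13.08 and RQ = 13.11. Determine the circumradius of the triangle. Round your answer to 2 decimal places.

7.03

By the law of cosines, cos P = (QP² + PR² − RQ²) / (2·QP·PR) ≈ 0.36037, so ∠P ≈ 68.88°.
Circumradius = RQ/(2 sin P) ≈ 7.0272.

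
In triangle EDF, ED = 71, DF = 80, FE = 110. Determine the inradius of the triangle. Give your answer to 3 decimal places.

Semiperimeter s = (80 + 110 + 71)/2 = 130.5.
Heron's formula: area = √(130.5·50.5·20.5·59.5) ≈ 2835.2.
Inradius = area/s = 2835.2/130.5 ≈ 21.726.

r ≈ 21.726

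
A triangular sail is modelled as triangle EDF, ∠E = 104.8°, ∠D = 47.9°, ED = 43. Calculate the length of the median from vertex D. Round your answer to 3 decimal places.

The third angle is ∠F = 180° − ∠E − ∠D = 27.30°.
Law of sines: DF = ED·sin E/sin F ≈ 90.643.
Law of sines: FE = ED·sin D/sin F ≈ 69.563.
Median from D: ½√(2·ED² + 2·DF² − FE²) ≈ 61.829.

m_D ≈ 61.829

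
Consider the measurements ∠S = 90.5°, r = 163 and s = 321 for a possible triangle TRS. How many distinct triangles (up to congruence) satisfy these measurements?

1

r·sin S = 163·sin(90.5°) ≈ 163.
Since ∠S is not acute, a triangle exists only if s > r; here s > r, so there is exactly one triangle.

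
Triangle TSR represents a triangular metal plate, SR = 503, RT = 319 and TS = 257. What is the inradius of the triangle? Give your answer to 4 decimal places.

Semiperimeter s = (503 + 319 + 257)/2 = 539.5.
Heron's formula: area = √(539.5·36.5·220.5·282.5) ≈ 35023.
Inradius = area/s = 35023/539.5 ≈ 64.918.

r ≈ 64.9179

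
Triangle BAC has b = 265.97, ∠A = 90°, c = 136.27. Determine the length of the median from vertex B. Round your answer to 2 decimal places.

By the law of cosines, a² = c² + b² − 2·c·b·cos A = 89310, so a ≈ 298.85.
Median from B: ½√(2·a² + 2·c² − b²) ≈ 190.41.

m_B ≈ 190.41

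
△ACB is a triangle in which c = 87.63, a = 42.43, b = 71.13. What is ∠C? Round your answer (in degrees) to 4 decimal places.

97.8004

By the law of cosines, cos C = (b² + a² − c²) / (2·b·a) ≈ -0.13572, so ∠C ≈ 97.80°.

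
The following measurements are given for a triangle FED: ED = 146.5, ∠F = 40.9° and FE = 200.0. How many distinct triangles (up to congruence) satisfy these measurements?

2

FE·sin F = 200.0·sin(40.9°) ≈ 130.9.
Since FE sin F < ED < FE (130.9 < 146.5 < 200.0), two triangles exist.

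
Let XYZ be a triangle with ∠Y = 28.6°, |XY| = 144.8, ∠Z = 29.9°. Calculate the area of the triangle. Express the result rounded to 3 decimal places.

8583.699

The third angle is ∠X = 180° − ∠Y − ∠Z = 121.50°.
Law of sines: |YZ| = |XY|·sin X/sin Z ≈ 247.67.
Law of sines: |ZX| = |XY|·sin Y/sin Z ≈ 139.05.
Area = ½·|XY|·|YZ|·sin Y ≈ 8583.7.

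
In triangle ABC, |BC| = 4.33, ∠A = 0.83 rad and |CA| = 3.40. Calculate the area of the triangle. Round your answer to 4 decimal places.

area ≈ 7.3056

Law of sines: sin B = |CA|·sin A/|BC| ≈ 0.57944.
Since |BC| ≥ |CA|, only the acute value applies: ∠B ≈ 0.618 rad.
Then ∠C = π − ∠A − ∠B ≈ 1.694 rad.
Law of sines gives |AB| = |BC|·sin C/sin A ≈ 5.8236.
Area = ½·|BC|·|CA|·sin C ≈ 7.3056.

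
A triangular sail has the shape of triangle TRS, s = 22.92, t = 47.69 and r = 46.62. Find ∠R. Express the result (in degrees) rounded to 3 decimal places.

By the law of cosines, cos R = (s² + t² − r²) / (2·s·t) ≈ 0.28646, so ∠R ≈ 73.35°.

∠R ≈ 73.354°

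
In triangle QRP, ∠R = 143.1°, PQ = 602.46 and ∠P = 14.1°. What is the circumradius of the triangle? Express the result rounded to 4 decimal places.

The third angle is ∠Q = 180° − ∠R − ∠P = 22.80°.
Law of sines: RP = PQ·sin Q/sin R ≈ 388.83.
Law of sines: QR = PQ·sin P/sin R ≈ 244.44.
Circumradius = PQ/(2 sin R) ≈ 501.7.

501.6986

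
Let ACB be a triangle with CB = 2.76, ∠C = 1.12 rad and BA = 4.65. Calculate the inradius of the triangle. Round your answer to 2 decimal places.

r ≈ 1.02

Law of sines: sin A = CB·sin C/BA ≈ 0.53425.
Since BA ≥ CB, only the acute value applies: ∠A ≈ 0.564 rad.
Then ∠B = π − ∠C − ∠A ≈ 1.458 rad.
Law of sines gives AC = BA·sin B/sin C ≈ 5.1332.
Area = ½·BA·CB·sin B ≈ 6.3762.
Semiperimeter s = (2.76+4.65+5.1332)/2 = 6.2716.
Inradius = area/s = 6.3762/6.2716 ≈ 1.0167.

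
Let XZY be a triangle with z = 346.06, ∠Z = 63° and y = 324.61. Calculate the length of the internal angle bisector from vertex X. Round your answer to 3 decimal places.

t_X ≈ 289.668

Law of sines: sin Y = y·sin Z/z ≈ 0.83578.
Since z ≥ y, only the acute value applies: ∠Y ≈ 56.70°.
Then ∠X = 180° − ∠Z − ∠Y ≈ 60.30°.
Law of sines gives x = z·sin X/sin Z ≈ 337.38.
The bisector from X has length 2·z·y·cos(∠X/2)/(z+y) ≈ 289.67.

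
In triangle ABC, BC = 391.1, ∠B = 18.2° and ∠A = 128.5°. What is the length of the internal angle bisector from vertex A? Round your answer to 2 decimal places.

The third angle is ∠C = 180° − ∠A − ∠B = 33.30°.
Law of sines: CA = BC·sin B/sin A ≈ 156.09.
Law of sines: AB = BC·sin C/sin A ≈ 274.37.
The bisector from A has length 2·CA·AB·cos(∠A/2)/(CA+AB) ≈ 86.444.

t_A ≈ 86.44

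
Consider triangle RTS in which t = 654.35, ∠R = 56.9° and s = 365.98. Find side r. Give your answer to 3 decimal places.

By the law of cosines, r² = t² + s² − 2·t·s·cos R = 3.0056e+05, so r ≈ 548.23.

548.229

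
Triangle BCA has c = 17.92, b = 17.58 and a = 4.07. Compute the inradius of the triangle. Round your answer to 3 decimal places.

r ≈ 1.807

Semiperimeter s = (17.58 + 17.92 + 4.07)/2 = 19.785.
Heron's formula: area = √(19.785·2.205·1.865·15.715) ≈ 35.758.
Inradius = area/s = 35.758/19.785 ≈ 1.8073.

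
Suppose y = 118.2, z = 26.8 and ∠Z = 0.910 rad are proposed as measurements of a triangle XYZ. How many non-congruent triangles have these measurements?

0

y·sin Z = 118.2·sin(0.910 rad) ≈ 93.32.
Since z = 26.8 < 93.32 = y sin Z, no triangle exists.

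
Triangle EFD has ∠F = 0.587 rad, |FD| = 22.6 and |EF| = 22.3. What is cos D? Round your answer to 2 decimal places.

By the law of cosines, |DE|² = |EF|² + |FD|² − 2·|EF|·|FD|·cos F = 168.82, so |DE| ≈ 12.993.
Law of cosines again: cos D = (|FD|² + |DE|² − |EF|²)/(2·|FD|·|DE|) ≈ 0.31039, so ∠D ≈ 1.255 rad.

cos D ≈ 0.31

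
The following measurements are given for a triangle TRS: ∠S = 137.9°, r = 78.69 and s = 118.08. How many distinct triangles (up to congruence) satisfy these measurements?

1

r·sin S = 78.69·sin(137.9°) ≈ 52.76.
Since ∠S is not acute, a triangle exists only if s > r; here s > r, so there is exactly one triangle.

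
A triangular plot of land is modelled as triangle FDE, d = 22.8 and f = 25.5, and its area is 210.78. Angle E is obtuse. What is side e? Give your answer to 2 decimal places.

44.39

From area = ½·f·d·sin E, we get sin E = 2·area/(f·d) ≈ 0.72508.
Taking the obtuse solution, ∠E ≈ 2.330 rad.
Law of cosines then gives e ≈ 44.395.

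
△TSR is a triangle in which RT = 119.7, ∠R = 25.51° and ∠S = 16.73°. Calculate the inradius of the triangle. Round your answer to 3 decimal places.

24.918

The third angle is ∠T = 180° − ∠S − ∠R = 137.76°.
Law of sines: SR = RT·sin T/sin S ≈ 279.53.
Law of sines: TS = RT·sin R/sin S ≈ 179.08.
Area = ½·RT·SR·sin R ≈ 7205.1.
Semiperimeter s = (279.53+119.7+179.08)/2 = 289.16.
Inradius = area/s = 7205.1/289.16 ≈ 24.918.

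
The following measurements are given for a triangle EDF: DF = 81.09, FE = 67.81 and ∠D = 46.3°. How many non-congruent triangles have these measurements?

DF·sin D = 81.09·sin(46.3°) ≈ 58.63.
Since DF sin D < FE < DF (58.63 < 67.81 < 81.09), two triangles exist.

2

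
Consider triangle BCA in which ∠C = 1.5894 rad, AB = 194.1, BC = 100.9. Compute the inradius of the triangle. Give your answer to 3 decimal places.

36.038

Law of sines: sin A = BC·sin C/AB ≈ 0.51975.
Since AB ≥ BC, only the acute value applies: ∠A ≈ 0.5466 rad.
Then ∠B = π − ∠C − ∠A ≈ 1.0056 rad.
Law of sines gives CA = AB·sin B/sin C ≈ 163.95.
Area = ½·AB·BC·sin B ≈ 8269.7.
Semiperimeter s = (163.95+194.1+100.9)/2 = 229.47.
Inradius = area/s = 8269.7/229.47 ≈ 36.038.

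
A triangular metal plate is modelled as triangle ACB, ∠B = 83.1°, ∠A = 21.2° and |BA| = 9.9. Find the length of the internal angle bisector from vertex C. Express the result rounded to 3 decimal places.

t_C ≈ 4.277

The third angle is ∠C = 180° − ∠B − ∠A = 75.70°.
Law of sines: |CB| = |BA|·sin A/sin C ≈ 3.6946.
Law of sines: |AC| = |BA|·sin B/sin C ≈ 10.143.
The bisector from C has length 2·|AC|·|CB|·cos(∠C/2)/(|AC|+|CB|) ≈ 4.2767.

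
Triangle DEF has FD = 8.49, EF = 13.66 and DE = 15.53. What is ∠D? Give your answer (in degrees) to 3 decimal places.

By the law of cosines, cos D = (FD² + DE² − EF²) / (2·FD·DE) ≈ 0.48034, so ∠D ≈ 61.29°.

∠D ≈ 61.292°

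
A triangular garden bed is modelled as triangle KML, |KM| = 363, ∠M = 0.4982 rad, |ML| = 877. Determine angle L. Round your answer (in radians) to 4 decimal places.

0.3013

By the law of cosines, |LK|² = |KM|² + |ML|² − 2·|KM|·|ML|·cos M = 3.4159e+05, so |LK| ≈ 584.46.
Law of cosines again: cos L = (|ML|² + |LK|² − |KM|²)/(2·|ML|·|LK|) ≈ 0.95494, so ∠L ≈ 0.3013 rad.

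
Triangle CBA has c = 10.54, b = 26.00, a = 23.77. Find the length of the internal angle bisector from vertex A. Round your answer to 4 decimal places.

t_A ≈ 12.5727

By the law of cosines, cos A = (c² + b² − a²) / (2·c·b) ≈ 0.40519, so ∠A ≈ 66.10°.
The bisector from A has length 2·c·b·cos(∠A/2)/(c+b) ≈ 12.573.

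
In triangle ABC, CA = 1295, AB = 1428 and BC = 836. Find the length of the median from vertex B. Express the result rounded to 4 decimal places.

m_B ≈ 974.5685

Median from B: ½√(2·AB² + 2·BC² − CA²) ≈ 974.57.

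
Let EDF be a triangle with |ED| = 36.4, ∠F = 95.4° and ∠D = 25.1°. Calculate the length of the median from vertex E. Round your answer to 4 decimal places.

The third angle is ∠E = 180° − ∠D − ∠F = 59.50°.
Law of sines: |DF| = |ED|·sin E/sin F ≈ 31.503.
Law of sines: |FE| = |ED|·sin D/sin F ≈ 15.51.
Median from E: ½√(2·|FE|² + 2·|ED|² − |DF|²) ≈ 23.122.

23.1224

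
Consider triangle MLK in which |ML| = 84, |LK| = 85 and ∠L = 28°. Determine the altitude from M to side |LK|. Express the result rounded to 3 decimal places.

By the law of cosines, |KM|² = |ML|² + |LK|² − 2·|ML|·|LK|·cos L = 1672.5, so |KM| ≈ 40.896.
Area = ½·|ML|·|LK|·sin L ≈ 1676.
The altitude from M has length 2·area/|LK| ≈ 39.436.

h_M ≈ 39.436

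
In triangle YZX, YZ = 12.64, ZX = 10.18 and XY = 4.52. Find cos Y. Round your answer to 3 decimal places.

By the law of cosines, cos Y = (XY² + YZ² − ZX²) / (2·XY·YZ) ≈ 0.67008, so ∠Y ≈ 47.93°.

cos Y ≈ 0.670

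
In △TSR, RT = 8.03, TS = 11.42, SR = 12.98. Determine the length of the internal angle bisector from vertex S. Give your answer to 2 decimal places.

By the law of cosines, cos S = (TS² + SR² − RT²) / (2·TS·SR) ≈ 0.79071, so ∠S ≈ 37.75°.
The bisector from S has length 2·TS·SR·cos(∠S/2)/(TS+SR) ≈ 11.497.

11.50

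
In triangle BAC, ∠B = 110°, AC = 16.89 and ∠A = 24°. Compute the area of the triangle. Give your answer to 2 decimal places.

The third angle is ∠C = 180° − ∠B − ∠A = 46.00°.
Law of sines: CB = AC·sin A/sin B ≈ 7.3107.
Law of sines: BA = AC·sin C/sin B ≈ 12.929.
Area = ½·AC·CB·sin C ≈ 44.411.

area ≈ 44.41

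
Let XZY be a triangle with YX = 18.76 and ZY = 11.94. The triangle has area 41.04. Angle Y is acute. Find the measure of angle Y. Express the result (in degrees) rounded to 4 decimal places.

∠Y ≈ 21.4961°

From area = ½·ZY·YX·sin Y, we get sin Y = 2·area/(ZY·YX) ≈ 0.36644.
Taking the acute solution, ∠Y ≈ 21.50°.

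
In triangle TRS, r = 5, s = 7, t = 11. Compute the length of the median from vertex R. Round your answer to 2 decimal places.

8.87

Median from R: ½√(2·s² + 2·t² − r²) ≈ 8.8741.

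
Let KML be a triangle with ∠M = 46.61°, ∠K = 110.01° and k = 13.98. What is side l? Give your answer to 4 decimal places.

The third angle is ∠L = 180° − ∠K − ∠M = 23.38°.
Law of sines: l = k·sin L/sin K ≈ 5.9041.

5.9041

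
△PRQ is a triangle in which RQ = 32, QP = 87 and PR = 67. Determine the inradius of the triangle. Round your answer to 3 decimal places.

Semiperimeter s = (32 + 87 + 67)/2 = 93.
Heron's formula: area = √(93·61·6·26) ≈ 940.74.
Inradius = area/s = 940.74/93 ≈ 10.115.

10.115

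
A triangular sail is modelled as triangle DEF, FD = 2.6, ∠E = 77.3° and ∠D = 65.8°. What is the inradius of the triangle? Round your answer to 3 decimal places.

The third angle is ∠F = 180° − ∠D − ∠E = 36.90°.
Law of sines: EF = FD·sin D/sin E ≈ 2.431.
Law of sines: DE = FD·sin F/sin E ≈ 1.6002.
Area = ½·FD·EF·sin F ≈ 1.8975.
Semiperimeter s = (2.431+2.6+1.6002)/2 = 3.3156.
Inradius = area/s = 1.8975/3.3156 ≈ 0.57229.

r ≈ 0.572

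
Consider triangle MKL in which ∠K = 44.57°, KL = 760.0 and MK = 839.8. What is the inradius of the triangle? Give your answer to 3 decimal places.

202.588

By the law of cosines, LM² = MK² + KL² − 2·MK·KL·cos K = 3.735e+05, so LM ≈ 611.14.
Area = ½·MK·KL·sin K ≈ 2.2395e+05.
Semiperimeter s = (760+611.14+839.8)/2 = 1105.5.
Inradius = area/s = 2.2395e+05/1105.5 ≈ 202.59.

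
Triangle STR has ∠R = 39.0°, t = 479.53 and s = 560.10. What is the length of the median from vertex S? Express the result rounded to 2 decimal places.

By the law of cosines, r² = s² + t² − 2·s·t·cos R = 1.262e+05, so r ≈ 355.25.
Median from S: ½√(2·t² + 2·r² − s²) ≈ 315.67.

m_S ≈ 315.67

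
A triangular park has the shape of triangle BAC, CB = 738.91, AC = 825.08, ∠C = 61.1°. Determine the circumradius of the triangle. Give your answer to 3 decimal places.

455.996

By the law of cosines, BA² = AC² + CB² − 2·AC·CB·cos C = 6.3747e+05, so BA ≈ 798.42.
Area = ½·AC·CB·sin C ≈ 2.6687e+05.
Circumradius = BA/(2 sin C) ≈ 456.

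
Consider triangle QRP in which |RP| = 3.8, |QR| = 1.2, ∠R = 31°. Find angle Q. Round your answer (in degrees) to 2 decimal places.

By the law of cosines, |PQ|² = |QR|² + |RP|² − 2·|QR|·|RP|·cos R = 8.0626, so |PQ| ≈ 2.8395.
Law of cosines again: cos Q = (|PQ|² + |QR|² − |RP|²)/(2·|PQ|·|QR|) ≈ -0.72451, so ∠Q ≈ 136.43°.

∠Q ≈ 136.43°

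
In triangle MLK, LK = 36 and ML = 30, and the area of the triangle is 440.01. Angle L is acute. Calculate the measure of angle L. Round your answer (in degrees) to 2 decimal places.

From area = ½·ML·LK·sin L, we get sin L = 2·area/(ML·LK) ≈ 0.81483.
Taking the acute solution, ∠L ≈ 54.57°.

54.57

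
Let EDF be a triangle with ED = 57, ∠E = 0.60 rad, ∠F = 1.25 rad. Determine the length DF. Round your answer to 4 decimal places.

The third angle is ∠D = π − ∠F − ∠E = 1.292 rad.
Law of sines: DF = ED·sin E/sin F ≈ 33.915.

33.9148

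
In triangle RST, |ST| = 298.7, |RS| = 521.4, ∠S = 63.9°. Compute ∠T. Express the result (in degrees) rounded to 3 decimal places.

∠T ≈ 81.579°

By the law of cosines, |TR|² = |RS|² + |ST|² − 2·|RS|·|ST|·cos S = 2.2405e+05, so |TR| ≈ 473.33.
Law of cosines again: cos T = (|ST|² + |TR|² − |RS|²)/(2·|ST|·|TR|) ≈ 0.14644, so ∠T ≈ 81.58°.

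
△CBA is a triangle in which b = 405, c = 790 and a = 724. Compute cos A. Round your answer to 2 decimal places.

0.41

By the law of cosines, cos A = (c² + b² − a²) / (2·c·b) ≈ 0.41248, so ∠A ≈ 65.64°.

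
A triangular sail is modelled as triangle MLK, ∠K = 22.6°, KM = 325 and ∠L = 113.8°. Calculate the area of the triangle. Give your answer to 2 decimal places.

15297.11

The third angle is ∠M = 180° − ∠L − ∠K = 43.60°.
Law of sines: LK = KM·sin M/sin L ≈ 244.96.
Law of sines: ML = KM·sin K/sin L ≈ 136.5.
Area = ½·KM·LK·sin K ≈ 15297.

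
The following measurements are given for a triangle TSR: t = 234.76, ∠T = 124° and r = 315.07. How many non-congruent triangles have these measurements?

0

r·sin T = 315.07·sin(124°) ≈ 261.2.
Since ∠T is not acute, a triangle exists only if t > r; here t ≤ r, so there is no triangle.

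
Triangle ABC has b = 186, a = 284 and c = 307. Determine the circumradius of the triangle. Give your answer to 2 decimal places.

R ≈ 156.63

By the law of cosines, cos A = (b² + c² − a²) / (2·b·c) ≈ 0.42196, so ∠A ≈ 65.04°.
Circumradius = a/(2 sin A) ≈ 156.63.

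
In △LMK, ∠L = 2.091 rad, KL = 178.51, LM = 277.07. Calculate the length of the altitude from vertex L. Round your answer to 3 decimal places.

By the law of cosines, MK² = KL² + LM² − 2·KL·LM·cos L = 1.578e+05, so MK ≈ 397.24.
Area = ½·KL·LM·sin L ≈ 21459.
The altitude from L has length 2·area/MK ≈ 108.04.

108.037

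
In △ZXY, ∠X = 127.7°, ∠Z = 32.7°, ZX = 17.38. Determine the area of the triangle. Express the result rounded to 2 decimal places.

area ≈ 192.45

The third angle is ∠Y = 180° − ∠Z − ∠X = 19.60°.
Law of sines: XY = ZX·sin Z/sin Y ≈ 27.99.
Law of sines: YZ = ZX·sin X/sin Y ≈ 40.994.
Area = ½·ZX·XY·sin X ≈ 192.45.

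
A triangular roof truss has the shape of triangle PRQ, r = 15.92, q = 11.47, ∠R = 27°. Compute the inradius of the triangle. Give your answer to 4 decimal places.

2.4985

Law of sines: sin Q = q·sin R/r ≈ 0.32709.
Since r ≥ q, only the acute value applies: ∠Q ≈ 19.09°.
Then ∠P = 180° − ∠R − ∠Q ≈ 133.91°.
Law of sines gives p = r·sin P/sin R ≈ 25.264.
Area = ½·r·q·sin P ≈ 65.779.
Semiperimeter s = (25.264+15.92+11.47)/2 = 26.327.
Inradius = area/s = 65.779/26.327 ≈ 2.4985.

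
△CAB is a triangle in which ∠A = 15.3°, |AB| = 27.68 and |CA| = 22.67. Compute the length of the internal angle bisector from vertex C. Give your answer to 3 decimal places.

t_C ≈ 6.201

By the law of cosines, |BC|² = |CA|² + |AB|² − 2·|CA|·|AB|·cos A = 69.581, so |BC| ≈ 8.3415.
Law of cosines again: cos C = (|BC|² + |CA|² − |AB|²)/(2·|BC|·|CA|) ≈ -0.48300, so ∠C ≈ 118.88°.
The bisector from C has length 2·|BC|·|CA|·cos(∠C/2)/(|BC|+|CA|) ≈ 6.2006.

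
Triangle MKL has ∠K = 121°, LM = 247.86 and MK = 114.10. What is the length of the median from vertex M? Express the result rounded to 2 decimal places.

Law of sines: sin L = MK·sin K/LM ≈ 0.39459.
Since LM ≥ MK, only the acute value applies: ∠L ≈ 23.24°.
Then ∠M = 180° − ∠K − ∠L ≈ 35.76°.
Law of sines gives KL = LM·sin M/sin K ≈ 168.98.
Median from M: ½√(2·LM² + 2·MK² − KL²) ≈ 173.46.

m_M ≈ 173.46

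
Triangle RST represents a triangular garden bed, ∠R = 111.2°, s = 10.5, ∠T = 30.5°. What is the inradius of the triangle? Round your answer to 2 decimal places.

The third angle is ∠S = 180° − ∠T − ∠R = 38.30°.
Law of sines: r = s·sin R/sin S ≈ 15.795.
Law of sines: t = s·sin T/sin S ≈ 8.5985.
Area = ½·s·r·sin T ≈ 42.087.
Semiperimeter p = (15.795+10.5+8.5985)/2 = 17.447.
Inradius = area/p = 42.087/17.447 ≈ 2.4123.

2.41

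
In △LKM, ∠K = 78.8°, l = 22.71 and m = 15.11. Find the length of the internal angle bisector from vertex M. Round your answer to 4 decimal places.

t_M ≈ 22.4559

By the law of cosines, k² = m² + l² − 2·m·l·cos K = 610.75, so k ≈ 24.713.
Law of cosines again: cos M = (l² + k² − m²)/(2·l·k) ≈ 0.80018, so ∠M ≈ 36.85°.
The bisector from M has length 2·l·k·cos(∠M/2)/(l+k) ≈ 22.456.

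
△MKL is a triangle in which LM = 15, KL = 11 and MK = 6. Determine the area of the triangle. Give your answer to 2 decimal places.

Semiperimeter s = (11 + 15 + 6)/2 = 16.
Heron's formula: area = √(16·5·1·10) ≈ 28.284.

28.28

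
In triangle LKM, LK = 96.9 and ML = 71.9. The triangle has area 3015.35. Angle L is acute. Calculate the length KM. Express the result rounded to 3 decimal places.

87.073

From area = ½·ML·LK·sin L, we get sin L = 2·area/(ML·LK) ≈ 0.86560.
Taking the acute solution, ∠L ≈ 59.95°.
Law of cosines then gives KM ≈ 87.073.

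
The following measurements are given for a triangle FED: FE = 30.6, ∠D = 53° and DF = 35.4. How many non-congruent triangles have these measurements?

DF·sin D = 35.4·sin(53°) ≈ 28.27.
Since DF sin D < FE < DF (28.27 < 30.6 < 35.4), two triangles exist.

2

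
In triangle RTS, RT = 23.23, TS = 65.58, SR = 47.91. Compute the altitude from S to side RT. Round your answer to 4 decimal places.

36.0565

Semiperimeter s = (65.58 + 47.91 + 23.23)/2 = 68.36.
Heron's formula: area = √(68.36·2.78·20.45·45.13) ≈ 418.8.
The altitude from S has length 2·area/RT ≈ 36.056.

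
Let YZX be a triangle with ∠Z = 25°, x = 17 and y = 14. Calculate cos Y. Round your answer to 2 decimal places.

By the law of cosines, z² = x² + y² − 2·x·y·cos Z = 53.597, so z ≈ 7.321.
Law of cosines again: cos Y = (z² + x² − y²)/(2·z·x) ≈ 0.58895, so ∠Y ≈ 53.92°.

cos Y ≈ 0.59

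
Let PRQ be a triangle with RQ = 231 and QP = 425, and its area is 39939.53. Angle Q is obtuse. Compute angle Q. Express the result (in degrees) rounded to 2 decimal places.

From area = ½·RQ·QP·sin Q, we get sin Q = 2·area/(RQ·QP) ≈ 0.81364.
Taking the obtuse solution, ∠Q ≈ 125.55°.

∠Q ≈ 125.55°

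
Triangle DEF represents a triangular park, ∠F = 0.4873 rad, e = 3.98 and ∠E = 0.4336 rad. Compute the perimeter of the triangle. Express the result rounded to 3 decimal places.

The third angle is ∠D = π − ∠E − ∠F = 2.2207 rad.
Law of sines: d = e·sin D/sin E ≈ 7.5419.
Law of sines: f = e·sin F/sin E ≈ 4.4357.
Semiperimeter s = (7.5419+3.98+4.4357)/2 = 7.9788.
Perimeter = 7.5419 + 3.98 + 4.4357 = 15.958.

perimeter ≈ 15.958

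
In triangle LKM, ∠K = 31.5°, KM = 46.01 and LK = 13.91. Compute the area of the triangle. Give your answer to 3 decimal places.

167.199

Area = ½·LK·KM·sin K ≈ 167.2.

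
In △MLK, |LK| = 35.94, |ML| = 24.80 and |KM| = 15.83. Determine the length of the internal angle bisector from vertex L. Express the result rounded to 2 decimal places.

By the law of cosines, cos L = (|ML|² + |LK|² − |KM|²) / (2·|ML|·|LK|) ≈ 0.92904, so ∠L ≈ 21.71°.
The bisector from L has length 2·|ML|·|LK|·cos(∠L/2)/(|ML|+|LK|) ≈ 28.823.

t_L ≈ 28.82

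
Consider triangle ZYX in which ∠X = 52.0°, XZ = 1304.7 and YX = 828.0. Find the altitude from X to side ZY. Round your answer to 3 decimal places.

By the law of cosines, ZY² = YX² + XZ² − 2·YX·XZ·cos X = 1.0576e+06, so ZY ≈ 1028.4.
Area = ½·YX·XZ·sin X ≈ 4.2564e+05.
The altitude from X has length 2·area/ZY ≈ 827.76.

827.760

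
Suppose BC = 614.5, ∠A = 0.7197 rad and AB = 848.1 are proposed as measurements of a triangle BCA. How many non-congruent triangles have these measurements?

AB·sin A = 848.1·sin(0.7197 rad) ≈ 559.
Since AB sin A < BC < AB (559 < 614.5 < 848.1), two triangles exist.

2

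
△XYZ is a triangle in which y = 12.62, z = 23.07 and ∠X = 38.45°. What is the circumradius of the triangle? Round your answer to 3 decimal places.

12.339

By the law of cosines, x² = y² + z² − 2·y·z·cos X = 235.47, so x ≈ 15.345.
Area = ½·y·z·sin X ≈ 90.521.
Circumradius = x/(2 sin X) ≈ 12.339.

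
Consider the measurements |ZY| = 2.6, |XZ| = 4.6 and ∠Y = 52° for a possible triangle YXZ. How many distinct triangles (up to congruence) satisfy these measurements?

1

|ZY|·sin Y = 2.6·sin(52°) ≈ 2.049.
Since |XZ| ≥ |ZY|, exactly one triangle exists.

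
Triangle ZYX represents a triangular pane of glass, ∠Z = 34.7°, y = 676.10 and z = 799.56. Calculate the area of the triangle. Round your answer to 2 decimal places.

241841.09

Law of sines: sin Y = y·sin Z/z ≈ 0.48138.
Since z ≥ y, only the acute value applies: ∠Y ≈ 28.78°.
Then ∠X = 180° − ∠Z − ∠Y ≈ 116.52°.
Law of sines gives x = z·sin X/sin Z ≈ 1256.7.
Area = ½·z·y·sin X ≈ 2.4184e+05.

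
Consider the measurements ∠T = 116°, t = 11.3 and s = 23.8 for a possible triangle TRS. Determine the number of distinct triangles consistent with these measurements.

0

s·sin T = 23.8·sin(116°) ≈ 21.39.
Since ∠T is not acute, a triangle exists only if t > s; here t ≤ s, so there is no triangle.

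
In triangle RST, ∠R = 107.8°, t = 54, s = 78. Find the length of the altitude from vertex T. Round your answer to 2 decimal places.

By the law of cosines, r² = s² + t² − 2·s·t·cos R = 11575, so r ≈ 107.59.
Area = ½·s·t·sin R ≈ 2005.2.
The altitude from T has length 2·area/t ≈ 74.266.

74.27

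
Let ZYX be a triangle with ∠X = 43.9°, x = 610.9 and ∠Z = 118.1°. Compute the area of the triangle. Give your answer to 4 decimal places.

The third angle is ∠Y = 180° − ∠X − ∠Z = 18.00°.
Law of sines: z = x·sin Z/sin X ≈ 777.17.
Law of sines: y = x·sin Y/sin X ≈ 272.25.
Area = ½·x·z·sin Y ≈ 73357.

73356.5141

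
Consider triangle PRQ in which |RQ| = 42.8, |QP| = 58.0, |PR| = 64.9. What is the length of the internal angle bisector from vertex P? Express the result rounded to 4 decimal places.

t_P ≈ 57.5125

By the law of cosines, cos P = (|QP|² + |PR|² − |RQ|²) / (2·|QP|·|PR|) ≈ 0.76300, so ∠P ≈ 40.27°.
The bisector from P has length 2·|QP|·|PR|·cos(∠P/2)/(|QP|+|PR|) ≈ 57.512.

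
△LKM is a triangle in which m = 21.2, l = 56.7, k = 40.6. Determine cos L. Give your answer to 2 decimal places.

By the law of cosines, cos L = (k² + m² − l²) / (2·k·m) ≈ -0.64893, so ∠L ≈ 130.46°.

cos L ≈ -0.65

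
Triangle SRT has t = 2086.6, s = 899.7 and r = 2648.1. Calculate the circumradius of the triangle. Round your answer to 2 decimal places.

1521.33

By the law of cosines, cos S = (r² + t² − s²) / (2·r·t) ≈ 0.95528, so ∠S ≈ 17.20°.
Circumradius = s/(2 sin S) ≈ 1521.3.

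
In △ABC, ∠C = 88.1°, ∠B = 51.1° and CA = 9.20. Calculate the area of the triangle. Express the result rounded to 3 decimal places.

area ≈ 35.513

The third angle is ∠A = 180° − ∠B − ∠C = 40.80°.
Law of sines: BC = CA·sin A/sin B ≈ 7.7244.
Law of sines: AB = CA·sin C/sin B ≈ 11.815.
Area = ½·CA·BC·sin C ≈ 35.513.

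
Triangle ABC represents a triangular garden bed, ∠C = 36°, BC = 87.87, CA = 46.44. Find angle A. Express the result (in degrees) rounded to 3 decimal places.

By the law of cosines, AB² = BC² + CA² − 2·BC·CA·cos C = 3275.1, so AB ≈ 57.229.
Law of cosines again: cos A = (CA² + AB² − BC²)/(2·CA·AB) ≈ -0.43070, so ∠A ≈ 115.51°.

115.512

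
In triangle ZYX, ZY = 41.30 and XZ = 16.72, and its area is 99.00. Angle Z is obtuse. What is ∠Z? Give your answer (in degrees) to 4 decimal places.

From area = ½·XZ·ZY·sin Z, we get sin Z = 2·area/(XZ·ZY) ≈ 0.28673.
Taking the obtuse solution, ∠Z ≈ 163.34°.

163.3375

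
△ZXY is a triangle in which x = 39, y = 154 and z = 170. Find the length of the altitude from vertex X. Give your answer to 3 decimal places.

h_X ≈ 146.665

Semiperimeter s = (170 + 39 + 154)/2 = 181.5.
Heron's formula: area = √(181.5·11.5·142.5·27.5) ≈ 2860.
The altitude from X has length 2·area/x ≈ 146.66.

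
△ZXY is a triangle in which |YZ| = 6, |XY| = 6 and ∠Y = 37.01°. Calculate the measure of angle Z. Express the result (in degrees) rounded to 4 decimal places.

71.4950

By the law of cosines, |ZX|² = |XY|² + |YZ|² − 2·|XY|·|YZ|·cos Y = 14.506, so |ZX| ≈ 3.8086.
Law of cosines again: cos Z = (|YZ|² + |ZX|² − |XY|²)/(2·|YZ|·|ZX|) ≈ 0.31739, so ∠Z ≈ 71.50°.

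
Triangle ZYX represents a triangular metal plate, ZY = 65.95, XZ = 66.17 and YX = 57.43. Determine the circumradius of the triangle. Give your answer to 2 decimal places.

By the law of cosines, cos Z = (XZ² + ZY² − YX²) / (2·XZ·ZY) ≈ 0.62211, so ∠Z ≈ 51.53°.
Circumradius = YX/(2 sin Z) ≈ 36.676.

R ≈ 36.68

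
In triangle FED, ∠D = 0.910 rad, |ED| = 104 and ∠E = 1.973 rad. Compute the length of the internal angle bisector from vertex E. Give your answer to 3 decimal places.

t_E ≈ 86.665

The third angle is ∠F = π − ∠E − ∠D = 0.259 rad.
Law of sines: |DF| = |ED|·sin E/sin F ≈ 374.24.
Law of sines: |FE| = |ED|·sin D/sin F ≈ 321.09.
The bisector from E has length 2·|FE|·|ED|·cos(∠E/2)/(|FE|+|ED|) ≈ 86.665.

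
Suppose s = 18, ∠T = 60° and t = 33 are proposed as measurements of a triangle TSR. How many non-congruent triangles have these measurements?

1

s·sin T = 18·sin(60°) ≈ 15.59.
Since t ≥ s, exactly one triangle exists.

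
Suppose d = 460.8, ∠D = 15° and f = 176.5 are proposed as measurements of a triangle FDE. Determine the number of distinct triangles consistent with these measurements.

1

f·sin D = 176.5·sin(15°) ≈ 45.68.
Since d ≥ f, exactly one triangle exists.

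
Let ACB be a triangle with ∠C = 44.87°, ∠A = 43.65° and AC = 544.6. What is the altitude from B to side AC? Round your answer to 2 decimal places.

265.29

The third angle is ∠B = 180° − ∠A − ∠C = 91.48°.
Law of sines: CB = AC·sin A/sin B ≈ 376.04.
Law of sines: BA = AC·sin C/sin B ≈ 384.34.
Area = ½·AC·CB·sin C ≈ 72240.
The altitude from B has length 2·area/AC ≈ 265.29.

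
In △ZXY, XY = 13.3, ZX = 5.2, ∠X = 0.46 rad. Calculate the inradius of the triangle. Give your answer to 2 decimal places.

r ≈ 1.12

By the law of cosines, YZ² = ZX² + XY² − 2·ZX·XY·cos X = 79.988, so YZ ≈ 8.9436.
Area = ½·ZX·XY·sin X ≈ 15.352.
Semiperimeter s = (13.3+8.9436+5.2)/2 = 13.722.
Inradius = area/s = 15.352/13.722 ≈ 1.1188.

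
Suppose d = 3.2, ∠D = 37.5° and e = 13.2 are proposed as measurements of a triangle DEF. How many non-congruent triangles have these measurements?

0

e·sin D = 13.2·sin(37.5°) ≈ 8.036.
Since d = 3.2 < 8.036 = e sin D, no triangle exists.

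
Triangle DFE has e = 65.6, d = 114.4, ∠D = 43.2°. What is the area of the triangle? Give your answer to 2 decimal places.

3436.19

Law of sines: sin E = e·sin D/d ≈ 0.39254.
Since d ≥ e, only the acute value applies: ∠E ≈ 23.11°.
Then ∠F = 180° − ∠D − ∠E ≈ 113.69°.
Law of sines gives f = d·sin F/sin D ≈ 153.04.
Area = ½·d·e·sin F ≈ 3436.2.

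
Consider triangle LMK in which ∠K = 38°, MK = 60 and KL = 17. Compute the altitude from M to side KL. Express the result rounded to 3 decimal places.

36.940

By the law of cosines, LM² = MK² + KL² − 2·MK·KL·cos K = 2281.5, so LM ≈ 47.765.
Area = ½·MK·KL·sin K ≈ 313.99.
The altitude from M has length 2·area/KL ≈ 36.94.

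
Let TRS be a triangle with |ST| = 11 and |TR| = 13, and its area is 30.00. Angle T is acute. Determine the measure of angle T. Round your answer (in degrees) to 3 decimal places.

∠T ≈ 24.808°

From area = ½·|ST|·|TR|·sin T, we get sin T = 2·area/(|ST|·|TR|) ≈ 0.41958.
Taking the acute solution, ∠T ≈ 24.81°.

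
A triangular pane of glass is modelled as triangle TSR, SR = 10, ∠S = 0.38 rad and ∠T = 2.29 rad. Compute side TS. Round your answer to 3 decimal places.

The third angle is ∠R = π − ∠T − ∠S = 0.472 rad.
Law of sines: TS = SR·sin R/sin T ≈ 6.0386.

6.039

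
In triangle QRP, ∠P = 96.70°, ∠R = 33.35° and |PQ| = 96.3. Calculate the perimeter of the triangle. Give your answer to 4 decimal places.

The third angle is ∠Q = 180° − ∠R − ∠P = 49.95°.
Law of sines: |RP| = |PQ|·sin Q/sin R ≈ 134.09.
Law of sines: |QR| = |PQ|·sin P/sin R ≈ 173.97.
Semiperimeter s = (134.09+96.3+173.97)/2 = 202.18.
Perimeter = 134.09 + 96.3 + 173.97 = 404.36.

perimeter ≈ 404.3632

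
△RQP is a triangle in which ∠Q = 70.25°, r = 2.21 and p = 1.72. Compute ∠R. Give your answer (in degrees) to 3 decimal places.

By the law of cosines, q² = p² + r² − 2·p·r·cos Q = 5.2735, so q ≈ 2.2964.
Law of cosines again: cos R = (q² + p² − r²)/(2·q·p) ≈ 0.42379, so ∠R ≈ 64.93°.

∠R ≈ 64.926°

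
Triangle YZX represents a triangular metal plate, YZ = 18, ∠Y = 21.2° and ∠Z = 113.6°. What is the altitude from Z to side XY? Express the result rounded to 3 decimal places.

h_Z ≈ 6.509

The third angle is ∠X = 180° − ∠Y − ∠Z = 45.20°.
Law of sines: ZX = YZ·sin Y/sin X ≈ 9.1735.
Law of sines: XY = YZ·sin Z/sin X ≈ 23.246.
Area = ½·YZ·ZX·sin Z ≈ 75.656.
The altitude from Z has length 2·area/XY ≈ 6.5092.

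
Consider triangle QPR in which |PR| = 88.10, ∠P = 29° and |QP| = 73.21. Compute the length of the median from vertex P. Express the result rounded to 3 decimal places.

m_P ≈ 78.108

By the law of cosines, |RQ|² = |QP|² + |PR|² − 2·|QP|·|PR|·cos P = 1839.1, so |RQ| ≈ 42.884.
Median from P: ½√(2·|QP|² + 2·|PR|² − |RQ|²) ≈ 78.108.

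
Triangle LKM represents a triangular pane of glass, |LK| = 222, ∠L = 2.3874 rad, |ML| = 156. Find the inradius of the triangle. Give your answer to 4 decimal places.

32.4705

By the law of cosines, |KM|² = |ML|² + |LK|² − 2·|ML|·|LK|·cos L = 1.241e+05, so |KM| ≈ 352.28.
Area = ½·|ML|·|LK|·sin L ≈ 11856.
Semiperimeter s = (352.28+156+222)/2 = 365.14.
Inradius = area/s = 11856/365.14 ≈ 32.47.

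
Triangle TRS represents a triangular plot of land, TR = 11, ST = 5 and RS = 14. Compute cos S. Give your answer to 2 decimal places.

cos S ≈ 0.71

By the law of cosines, cos S = (RS² + ST² − TR²) / (2·RS·ST) ≈ 0.71429, so ∠S ≈ 44.42°.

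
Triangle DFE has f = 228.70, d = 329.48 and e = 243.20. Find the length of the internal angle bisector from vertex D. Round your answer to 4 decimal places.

By the law of cosines, cos D = (f² + e² − d²) / (2·f·e) ≈ 0.02601, so ∠D ≈ 88.51°.
The bisector from D has length 2·f·e·cos(∠D/2)/(f+e) ≈ 168.84.

168.8378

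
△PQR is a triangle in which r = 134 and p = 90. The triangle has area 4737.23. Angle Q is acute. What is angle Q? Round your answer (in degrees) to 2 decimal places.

51.78

From area = ½·r·p·sin Q, we get sin Q = 2·area/(r·p) ≈ 0.78561.
Taking the acute solution, ∠Q ≈ 51.78°.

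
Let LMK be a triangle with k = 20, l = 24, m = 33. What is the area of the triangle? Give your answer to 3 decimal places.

Semiperimeter s = (24 + 33 + 20)/2 = 38.5.
Heron's formula: area = √(38.5·14.5·5.5·18.5) ≈ 238.33.

238.332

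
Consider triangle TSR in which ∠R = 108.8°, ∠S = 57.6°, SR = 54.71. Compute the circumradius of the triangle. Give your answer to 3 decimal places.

The third angle is ∠T = 180° − ∠S − ∠R = 13.60°.
Law of sines: RT = SR·sin S/sin T ≈ 196.45.
Law of sines: TS = SR·sin R/sin T ≈ 220.25.
Circumradius = SR/(2 sin T) ≈ 116.33.

116.334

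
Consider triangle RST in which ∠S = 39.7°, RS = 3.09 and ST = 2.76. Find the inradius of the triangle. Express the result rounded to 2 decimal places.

By the law of cosines, TR² = RS² + ST² − 2·RS·ST·cos S = 4.0422, so TR ≈ 2.0105.
Area = ½·RS·ST·sin S ≈ 2.7238.
Semiperimeter s = (2.76+2.0105+3.09)/2 = 3.9303.
Inradius = area/s = 2.7238/3.9303 ≈ 0.69304.

r ≈ 0.69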